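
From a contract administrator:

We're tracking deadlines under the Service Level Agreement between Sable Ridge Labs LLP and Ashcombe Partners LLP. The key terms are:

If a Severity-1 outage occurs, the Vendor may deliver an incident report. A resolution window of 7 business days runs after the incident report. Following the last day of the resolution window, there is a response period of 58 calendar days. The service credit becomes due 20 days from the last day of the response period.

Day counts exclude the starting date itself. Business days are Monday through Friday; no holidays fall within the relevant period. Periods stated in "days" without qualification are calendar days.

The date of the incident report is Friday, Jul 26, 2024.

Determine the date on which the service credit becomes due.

The last day of the resolution window: 7 business days after Friday, Jul 26, 2024, skipping weekends — Jul 29, Jul 30, Jul 31, Aug 1, Aug 2, Aug 5, Aug 6 — lands on Tuesday, Aug 6, 2024.
The last day of the response period: Aug 6, 2024 + 58 days = Oct 3, 2024.
Adding 20 calendar days to Oct 3, 2024 gives Oct 23, 2024, which is the date on which the service credit becomes due.

Oct 23, 2024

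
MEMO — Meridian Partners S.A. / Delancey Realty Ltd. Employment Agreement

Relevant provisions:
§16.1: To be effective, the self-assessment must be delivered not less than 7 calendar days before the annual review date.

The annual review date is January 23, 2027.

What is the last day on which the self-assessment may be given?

January 16, 2027

Counting back 7 calendar days from January 23, 2027 gives January 16, 2027.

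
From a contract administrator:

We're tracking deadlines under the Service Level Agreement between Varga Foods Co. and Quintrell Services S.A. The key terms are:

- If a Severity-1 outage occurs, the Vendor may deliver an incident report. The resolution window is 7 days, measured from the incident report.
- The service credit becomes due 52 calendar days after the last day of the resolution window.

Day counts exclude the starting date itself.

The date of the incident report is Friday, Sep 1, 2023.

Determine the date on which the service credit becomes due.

Oct 30, 2023

The last day of the resolution window: Sep 1, 2023 + 7 days = Sep 8, 2023.
The date on which the service credit becomes due: Sep 8, 2023 + 52 days = Oct 30, 2023.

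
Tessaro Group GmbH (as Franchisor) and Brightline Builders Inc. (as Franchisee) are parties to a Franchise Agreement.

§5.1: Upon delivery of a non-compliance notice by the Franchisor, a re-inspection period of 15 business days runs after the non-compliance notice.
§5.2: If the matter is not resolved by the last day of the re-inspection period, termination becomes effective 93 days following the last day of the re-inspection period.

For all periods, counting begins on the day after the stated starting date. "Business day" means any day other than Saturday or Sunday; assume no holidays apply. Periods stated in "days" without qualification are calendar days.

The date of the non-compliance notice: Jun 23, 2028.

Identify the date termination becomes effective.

Oct 15, 2028

The last day of the re-inspection period: counting 15 business days from Friday, Jun 23, 2028 (Jun 26, Jun 27, Jun 28, Jun 29, …, Jul 12, Jul 13, Jul 14, skipping weekends) reaches Friday, Jul 14, 2028.
Adding 93 calendar days to Jul 14, 2028 gives Oct 15, 2028, which is the date termination becomes effective.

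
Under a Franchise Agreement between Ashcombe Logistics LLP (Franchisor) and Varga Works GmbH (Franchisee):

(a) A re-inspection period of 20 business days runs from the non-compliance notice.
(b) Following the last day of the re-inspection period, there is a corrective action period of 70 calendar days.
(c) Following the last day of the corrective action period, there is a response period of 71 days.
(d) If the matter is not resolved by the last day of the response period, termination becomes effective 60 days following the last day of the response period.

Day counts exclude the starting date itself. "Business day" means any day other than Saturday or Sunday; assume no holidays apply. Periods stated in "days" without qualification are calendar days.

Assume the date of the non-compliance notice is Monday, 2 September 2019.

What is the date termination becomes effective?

18 April 2020

The last day of the re-inspection period: 20 business days after Monday, 2 September 2019, skipping weekends — Sep 3, Sep 4, Sep 5, Sep 6, …, Sep 26, Sep 27, Sep 30 — lands on Monday, 30 September 2019.
Adding 70 calendar days to 30 September 2019 gives 9 December 2019, which is the last day of the corrective action period.
The last day of the response period: 71 calendar days after 9 December 2019 is 18 February 2020.
The date termination becomes effective: 18 February 2020 + 60 days = 18 April 2020.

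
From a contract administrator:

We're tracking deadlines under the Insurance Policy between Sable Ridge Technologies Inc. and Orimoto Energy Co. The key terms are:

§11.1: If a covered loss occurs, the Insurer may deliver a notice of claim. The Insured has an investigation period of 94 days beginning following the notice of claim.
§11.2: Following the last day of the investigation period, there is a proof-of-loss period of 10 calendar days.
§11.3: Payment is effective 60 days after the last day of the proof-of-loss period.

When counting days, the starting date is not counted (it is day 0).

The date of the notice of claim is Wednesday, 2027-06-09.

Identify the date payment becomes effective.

The last day of the investigation period: 2027-06-09 + 94 days = 2027-09-11.
The last day of the proof-of-loss period: 10 calendar days after 2027-09-11 is 2027-09-21.
Adding 60 calendar days to 2027-09-21 gives 2027-11-20, which is the date payment becomes effective.

2027-11-20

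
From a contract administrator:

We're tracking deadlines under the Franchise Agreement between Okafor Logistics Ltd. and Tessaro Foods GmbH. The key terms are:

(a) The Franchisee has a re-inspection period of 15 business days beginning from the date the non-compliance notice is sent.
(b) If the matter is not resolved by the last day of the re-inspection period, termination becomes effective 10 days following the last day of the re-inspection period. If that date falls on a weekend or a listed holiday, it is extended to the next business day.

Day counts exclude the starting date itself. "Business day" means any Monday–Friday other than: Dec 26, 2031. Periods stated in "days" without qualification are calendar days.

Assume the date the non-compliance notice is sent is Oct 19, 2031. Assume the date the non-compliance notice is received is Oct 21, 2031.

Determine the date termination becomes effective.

Nov 17, 2031

The last day of the re-inspection period: 15 business days after Sunday, Oct 19, 2031, skipping weekends — Oct 20, Oct 21, Oct 22, Oct 23, …, Nov 5, Nov 6, Nov 7 — lands on Friday, Nov 7, 2031.
Adding 10 calendar days to Nov 7, 2031 gives Nov 17, 2031, which is the date termination becomes effective. Nov 17, 2031 is a Monday and is not a listed holiday, so no roll-forward applies.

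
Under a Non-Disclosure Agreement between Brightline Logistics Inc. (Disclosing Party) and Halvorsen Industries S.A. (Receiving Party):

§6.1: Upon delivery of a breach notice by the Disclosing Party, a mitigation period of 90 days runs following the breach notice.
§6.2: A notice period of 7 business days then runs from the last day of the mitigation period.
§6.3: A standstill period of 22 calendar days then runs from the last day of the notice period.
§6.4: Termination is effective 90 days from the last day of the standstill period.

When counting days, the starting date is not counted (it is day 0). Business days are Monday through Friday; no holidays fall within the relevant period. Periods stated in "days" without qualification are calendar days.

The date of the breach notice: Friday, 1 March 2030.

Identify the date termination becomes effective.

Adding 90 calendar days to 1 March 2030 gives 30 May 2030, which is the last day of the mitigation period.
From Thursday, 30 May 2030, 7 business days (May 31, Jun 3, Jun 4, Jun 5, Jun 6, Jun 7, Jun 10, skipping weekends) brings us to Monday, 10 June 2030, which is the last day of the notice period.
Adding 22 calendar days to 10 June 2030 gives 2 July 2030, which is the last day of the standstill period.
The date termination becomes effective: 90 calendar days after 2 July 2030 is 30 September 2030.

30 September 2030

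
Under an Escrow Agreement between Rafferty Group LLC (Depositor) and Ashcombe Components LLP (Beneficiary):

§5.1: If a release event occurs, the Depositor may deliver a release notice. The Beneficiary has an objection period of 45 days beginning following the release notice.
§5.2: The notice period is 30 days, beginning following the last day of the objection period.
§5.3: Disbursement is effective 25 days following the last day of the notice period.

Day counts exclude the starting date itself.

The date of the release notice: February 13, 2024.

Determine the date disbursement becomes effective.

The last day of the objection period: February 13, 2024 + 45 days = March 29, 2024.
The last day of the notice period: March 29, 2024 + 30 days = April 28, 2024.
The date disbursement becomes effective: April 28, 2024 + 25 days = May 23, 2024.

May 23, 2024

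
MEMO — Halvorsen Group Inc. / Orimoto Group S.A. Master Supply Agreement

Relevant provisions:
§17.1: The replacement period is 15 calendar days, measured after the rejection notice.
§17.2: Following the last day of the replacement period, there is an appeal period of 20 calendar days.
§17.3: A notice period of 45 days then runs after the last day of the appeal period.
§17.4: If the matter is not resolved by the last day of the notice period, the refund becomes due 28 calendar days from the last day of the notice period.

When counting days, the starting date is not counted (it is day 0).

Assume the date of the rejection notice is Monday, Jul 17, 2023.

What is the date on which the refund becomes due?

Nov 2, 2023

The last day of the replacement period: 15 calendar days after Jul 17, 2023 is Aug 1, 2023.
The last day of the appeal period: 20 calendar days after Aug 1, 2023 is Aug 21, 2023.
The last day of the notice period: 45 calendar days after Aug 21, 2023 is Oct 5, 2023.
The date on which the refund becomes due: Oct 5, 2023 + 28 days = Nov 2, 2023.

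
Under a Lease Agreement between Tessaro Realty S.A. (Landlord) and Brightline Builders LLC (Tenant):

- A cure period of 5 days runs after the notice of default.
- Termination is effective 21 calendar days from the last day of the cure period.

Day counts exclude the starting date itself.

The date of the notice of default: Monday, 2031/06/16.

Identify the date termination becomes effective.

2031/07/12

The last day of the cure period: 2031/06/16 + 5 days = 2031/06/21.
The date termination becomes effective: 21 calendar days after 2031/06/21 is 2031/07/12.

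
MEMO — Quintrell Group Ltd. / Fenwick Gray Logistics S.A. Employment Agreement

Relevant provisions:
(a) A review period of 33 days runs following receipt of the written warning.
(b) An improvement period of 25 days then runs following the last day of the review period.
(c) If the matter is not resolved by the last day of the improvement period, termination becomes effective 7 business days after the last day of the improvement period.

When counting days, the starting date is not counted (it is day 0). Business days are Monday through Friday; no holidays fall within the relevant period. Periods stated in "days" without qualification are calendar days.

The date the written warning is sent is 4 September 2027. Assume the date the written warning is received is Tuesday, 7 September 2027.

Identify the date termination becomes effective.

15 November 2027

The last day of the review period: 33 calendar days after 7 September 2027 is 10 October 2027.
Adding 25 calendar days to 10 October 2027 gives 4 November 2027, which is the last day of the improvement period.
From Thursday, 4 November 2027, 7 business days (Nov 5, Nov 8, Nov 9, Nov 10, Nov 11, Nov 12, Nov 15, skipping weekends) brings us to Monday, 15 November 2027, which is the date termination becomes effective.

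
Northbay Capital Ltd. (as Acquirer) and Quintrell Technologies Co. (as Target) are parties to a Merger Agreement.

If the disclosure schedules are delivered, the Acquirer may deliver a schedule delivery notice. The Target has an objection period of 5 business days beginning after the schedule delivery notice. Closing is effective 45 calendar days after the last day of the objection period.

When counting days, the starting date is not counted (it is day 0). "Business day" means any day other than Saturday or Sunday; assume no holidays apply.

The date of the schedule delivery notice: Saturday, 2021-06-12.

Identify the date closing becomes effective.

2021-08-02

From Saturday, 2021-06-12, 5 business days (Jun 14, Jun 15, Jun 16, Jun 17, Jun 18, skipping weekends) brings us to Friday, 2021-06-18, which is the last day of the objection period.
The date closing becomes effective: 2021-06-18 + 45 days = 2021-08-02.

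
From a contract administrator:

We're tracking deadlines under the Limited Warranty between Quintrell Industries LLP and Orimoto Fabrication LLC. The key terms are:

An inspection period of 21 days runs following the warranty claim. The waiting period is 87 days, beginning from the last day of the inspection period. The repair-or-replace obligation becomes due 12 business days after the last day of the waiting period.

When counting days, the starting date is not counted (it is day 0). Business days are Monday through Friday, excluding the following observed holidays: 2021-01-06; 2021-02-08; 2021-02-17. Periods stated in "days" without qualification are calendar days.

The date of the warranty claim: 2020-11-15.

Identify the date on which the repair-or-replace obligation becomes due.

The last day of the inspection period: 2020-11-15 + 21 days = 2020-12-06.
The last day of the waiting period: 2020-12-06 + 87 days = 2021-03-03.
The date on which the repair-or-replace obligation becomes due: counting 12 business days from Wednesday, 2021-03-03 (Mar 4, Mar 5, Mar 8, Mar 9, …, Mar 17, Mar 18, Mar 19, skipping weekends) reaches Friday, 2021-03-19.

2021-03-19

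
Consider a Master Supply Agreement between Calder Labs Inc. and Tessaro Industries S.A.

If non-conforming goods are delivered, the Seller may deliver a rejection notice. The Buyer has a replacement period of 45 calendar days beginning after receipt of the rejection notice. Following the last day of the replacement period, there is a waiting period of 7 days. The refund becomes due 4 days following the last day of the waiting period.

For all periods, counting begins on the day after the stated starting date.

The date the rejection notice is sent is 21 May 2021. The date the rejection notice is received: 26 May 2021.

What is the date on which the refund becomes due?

21 July 2021

The last day of the replacement period: 45 calendar days after 26 May 2021 is 10 July 2021.
Adding 7 calendar days to 10 July 2021 gives 17 July 2021, which is the last day of the waiting period.
The date on which the refund becomes due: 4 calendar days after 17 July 2021 is 21 July 2021.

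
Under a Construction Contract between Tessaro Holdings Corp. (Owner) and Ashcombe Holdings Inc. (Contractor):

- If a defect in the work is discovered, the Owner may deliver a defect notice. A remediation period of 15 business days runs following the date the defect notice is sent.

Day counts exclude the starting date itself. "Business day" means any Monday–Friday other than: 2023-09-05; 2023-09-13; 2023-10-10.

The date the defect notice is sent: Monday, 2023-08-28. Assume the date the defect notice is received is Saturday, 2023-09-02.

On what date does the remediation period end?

2023-09-20

The last day of the remediation period: counting 15 business days from Monday, 2023-08-28 (Aug 29, Aug 30, Aug 31, Sep 1, …, Sep 18, Sep 19, Sep 20, skipping weekends and the listed holidays on Sep 5, Sep 13) reaches Wednesday, 2023-09-20.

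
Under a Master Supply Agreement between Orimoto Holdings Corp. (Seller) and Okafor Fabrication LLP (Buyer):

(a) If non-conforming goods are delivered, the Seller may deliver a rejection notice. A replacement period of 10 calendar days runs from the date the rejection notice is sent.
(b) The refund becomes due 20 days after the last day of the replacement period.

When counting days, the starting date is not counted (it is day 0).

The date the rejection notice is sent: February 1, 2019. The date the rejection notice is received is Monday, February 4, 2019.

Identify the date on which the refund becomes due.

March 3, 2019

Adding 10 calendar days to February 1, 2019 gives February 11, 2019, which is the last day of the replacement period.
The date on which the refund becomes due: February 11, 2019 + 20 days = March 3, 2019.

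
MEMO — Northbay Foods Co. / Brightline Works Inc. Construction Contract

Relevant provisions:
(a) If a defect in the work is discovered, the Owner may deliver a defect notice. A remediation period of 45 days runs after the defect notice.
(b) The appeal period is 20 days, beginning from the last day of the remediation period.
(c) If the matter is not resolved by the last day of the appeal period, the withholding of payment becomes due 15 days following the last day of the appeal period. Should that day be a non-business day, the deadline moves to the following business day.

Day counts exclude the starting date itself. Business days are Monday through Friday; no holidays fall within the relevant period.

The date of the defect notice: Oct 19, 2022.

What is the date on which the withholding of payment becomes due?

Jan 9, 2023

Adding 45 calendar days to Oct 19, 2022 gives Dec 3, 2022, which is the last day of the remediation period.
Adding 20 calendar days to Dec 3, 2022 gives Dec 23, 2022, which is the last day of the appeal period.
The date on which the withholding of payment becomes due: Dec 23, 2022 + 15 days = Jan 7, 2023. That falls on a Saturday, so it rolls to the next business day, Monday, Jan 9, 2023.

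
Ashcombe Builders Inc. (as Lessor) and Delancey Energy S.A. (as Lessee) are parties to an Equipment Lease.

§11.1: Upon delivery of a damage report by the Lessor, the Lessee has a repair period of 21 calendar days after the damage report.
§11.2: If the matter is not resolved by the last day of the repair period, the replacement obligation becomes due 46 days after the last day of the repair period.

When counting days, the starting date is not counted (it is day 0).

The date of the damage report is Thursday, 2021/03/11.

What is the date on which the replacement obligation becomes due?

Adding 21 calendar days to 2021/03/11 gives 2021/04/01, which is the last day of the repair period.
Adding 46 calendar days to 2021/04/01 gives 2021/05/17, which is the date on which the replacement obligation becomes due.

2021/05/17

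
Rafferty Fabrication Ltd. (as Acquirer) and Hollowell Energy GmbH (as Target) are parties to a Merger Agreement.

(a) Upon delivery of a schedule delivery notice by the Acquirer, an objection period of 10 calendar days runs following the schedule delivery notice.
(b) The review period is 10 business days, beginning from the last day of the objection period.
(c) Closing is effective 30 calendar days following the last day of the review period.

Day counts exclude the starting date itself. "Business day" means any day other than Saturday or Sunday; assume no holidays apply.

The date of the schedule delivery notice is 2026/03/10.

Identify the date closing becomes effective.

2026/05/03

Adding 10 calendar days to 2026/03/10 gives 2026/03/20, which is the last day of the objection period.
The last day of the review period: counting 10 business days from Friday, 2026/03/20 (Mar 23, Mar 24, Mar 25, Mar 26, Mar 27, Mar 30, Mar 31, Apr 1, Apr 2, Apr 3, skipping weekends) reaches Friday, 2026/04/03.
The date closing becomes effective: 30 calendar days after 2026/04/03 is 2026/05/03.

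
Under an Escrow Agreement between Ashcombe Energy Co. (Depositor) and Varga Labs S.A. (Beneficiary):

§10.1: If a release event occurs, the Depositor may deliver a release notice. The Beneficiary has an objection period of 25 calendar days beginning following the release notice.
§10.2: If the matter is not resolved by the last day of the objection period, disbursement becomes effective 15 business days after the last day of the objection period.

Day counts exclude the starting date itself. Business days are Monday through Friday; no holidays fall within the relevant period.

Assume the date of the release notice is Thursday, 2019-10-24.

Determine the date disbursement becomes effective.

2019-12-09

Adding 25 calendar days to 2019-10-24 gives 2019-11-18, which is the last day of the objection period.
The date disbursement becomes effective: 15 business days after Monday, 2019-11-18, skipping weekends — Nov 19, Nov 20, Nov 21, Nov 22, …, Dec 5, Dec 6, Dec 9 — lands on Monday, 2019-12-09.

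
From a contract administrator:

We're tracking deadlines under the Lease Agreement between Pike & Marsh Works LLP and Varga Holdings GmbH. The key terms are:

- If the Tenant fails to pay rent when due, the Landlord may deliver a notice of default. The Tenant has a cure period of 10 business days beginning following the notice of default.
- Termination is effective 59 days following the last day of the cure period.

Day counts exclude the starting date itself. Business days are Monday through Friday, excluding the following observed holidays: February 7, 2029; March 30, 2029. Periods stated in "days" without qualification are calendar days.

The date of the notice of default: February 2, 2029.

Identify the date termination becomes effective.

April 19, 2029

From Friday, February 2, 2029, 10 business days (Feb 5, Feb 6, Feb 8, Feb 9, Feb 12, Feb 13, Feb 14, Feb 15, Feb 16, Feb 19, skipping weekends and the listed holiday on Feb 7) brings us to Monday, February 19, 2029, which is the last day of the cure period.
The date termination becomes effective: 59 calendar days after February 19, 2029 is April 19, 2029.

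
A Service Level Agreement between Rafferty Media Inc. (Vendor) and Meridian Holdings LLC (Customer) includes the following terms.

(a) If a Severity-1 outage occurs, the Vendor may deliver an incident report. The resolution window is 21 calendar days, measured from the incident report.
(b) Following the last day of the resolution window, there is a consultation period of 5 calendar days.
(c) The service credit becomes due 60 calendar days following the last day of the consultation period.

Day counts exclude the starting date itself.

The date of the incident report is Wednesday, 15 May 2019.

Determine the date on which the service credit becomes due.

9 August 2019

The last day of the resolution window: 21 calendar days after 15 May 2019 is 5 June 2019.
The last day of the consultation period: 5 calendar days after 5 June 2019 is 10 June 2019.
Adding 60 calendar days to 10 June 2019 gives 9 August 2019, which is the date on which the service credit becomes due.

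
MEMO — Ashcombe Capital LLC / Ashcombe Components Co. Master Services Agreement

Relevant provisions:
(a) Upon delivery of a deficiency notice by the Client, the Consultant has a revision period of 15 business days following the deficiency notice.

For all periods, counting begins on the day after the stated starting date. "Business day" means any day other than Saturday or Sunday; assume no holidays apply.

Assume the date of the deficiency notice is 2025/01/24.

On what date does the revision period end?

2025/02/14

The last day of the revision period: counting 15 business days from Friday, 2025/01/24 (Jan 27, Jan 28, Jan 29, Jan 30, …, Feb 12, Feb 13, Feb 14, skipping weekends) reaches Friday, 2025/02/14.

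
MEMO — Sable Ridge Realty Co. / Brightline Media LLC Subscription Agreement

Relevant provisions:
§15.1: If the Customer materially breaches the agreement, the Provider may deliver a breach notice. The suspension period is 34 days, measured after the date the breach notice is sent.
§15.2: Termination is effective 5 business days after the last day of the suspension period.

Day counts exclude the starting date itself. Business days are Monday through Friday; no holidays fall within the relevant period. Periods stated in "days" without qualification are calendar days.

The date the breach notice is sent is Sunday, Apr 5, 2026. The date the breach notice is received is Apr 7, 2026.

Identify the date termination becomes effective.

May 15, 2026

The last day of the suspension period: 34 calendar days after Apr 5, 2026 is May 9, 2026.
The date termination becomes effective: 5 business days after Saturday, May 9, 2026, skipping weekends — May 11, May 12, May 13, May 14, May 15 — lands on Friday, May 15, 2026.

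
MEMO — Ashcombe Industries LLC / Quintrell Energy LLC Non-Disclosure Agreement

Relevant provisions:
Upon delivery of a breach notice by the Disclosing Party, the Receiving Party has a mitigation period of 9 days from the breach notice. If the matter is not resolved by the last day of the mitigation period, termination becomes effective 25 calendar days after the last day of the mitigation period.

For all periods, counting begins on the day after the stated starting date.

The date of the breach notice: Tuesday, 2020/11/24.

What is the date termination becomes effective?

Adding 9 calendar days to 2020/11/24 gives 2020/12/03, which is the last day of the mitigation period.
The date termination becomes effective: 2020/12/03 + 25 days = 2020/12/28.

2020/12/28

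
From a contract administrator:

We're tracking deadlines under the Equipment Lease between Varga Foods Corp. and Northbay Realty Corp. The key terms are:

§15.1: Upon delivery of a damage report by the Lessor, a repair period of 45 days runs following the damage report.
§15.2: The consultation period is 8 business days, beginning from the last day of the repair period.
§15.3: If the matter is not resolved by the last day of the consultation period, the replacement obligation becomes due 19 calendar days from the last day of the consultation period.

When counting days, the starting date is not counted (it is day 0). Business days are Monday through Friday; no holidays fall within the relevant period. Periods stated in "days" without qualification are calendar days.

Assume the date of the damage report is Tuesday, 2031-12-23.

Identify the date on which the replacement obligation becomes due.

The last day of the repair period: 2031-12-23 + 45 days = 2032-02-06.
The last day of the consultation period: counting 8 business days from Friday, 2032-02-06 (Feb 9, Feb 10, Feb 11, Feb 12, Feb 13, Feb 16, Feb 17, Feb 18, skipping weekends) reaches Wednesday, 2032-02-18.
Adding 19 calendar days to 2032-02-18 gives 2032-03-08, which is the date on which the replacement obligation becomes due.

2032-03-08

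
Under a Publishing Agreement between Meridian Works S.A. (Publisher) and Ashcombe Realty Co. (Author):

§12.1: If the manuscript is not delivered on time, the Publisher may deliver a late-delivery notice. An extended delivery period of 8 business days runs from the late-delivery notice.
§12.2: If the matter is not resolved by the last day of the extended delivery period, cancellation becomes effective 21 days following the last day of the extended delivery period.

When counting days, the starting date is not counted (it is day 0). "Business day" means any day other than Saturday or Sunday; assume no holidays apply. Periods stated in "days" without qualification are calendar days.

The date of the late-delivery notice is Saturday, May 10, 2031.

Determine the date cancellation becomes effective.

Jun 11, 2031

The last day of the extended delivery period: 8 business days after Saturday, May 10, 2031, skipping weekends — May 12, May 13, May 14, May 15, May 16, May 19, May 20, May 21 — lands on Wednesday, May 21, 2031.
The date cancellation becomes effective: 21 calendar days after May 21, 2031 is Jun 11, 2031.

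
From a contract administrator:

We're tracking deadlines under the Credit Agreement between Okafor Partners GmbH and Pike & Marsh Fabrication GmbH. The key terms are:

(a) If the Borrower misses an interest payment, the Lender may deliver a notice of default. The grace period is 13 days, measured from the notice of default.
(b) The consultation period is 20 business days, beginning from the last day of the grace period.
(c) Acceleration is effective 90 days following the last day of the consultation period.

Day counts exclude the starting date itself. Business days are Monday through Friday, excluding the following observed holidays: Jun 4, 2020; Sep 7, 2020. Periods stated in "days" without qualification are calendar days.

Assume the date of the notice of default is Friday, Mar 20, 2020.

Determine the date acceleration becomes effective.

Jul 29, 2020

Adding 13 calendar days to Mar 20, 2020 gives Apr 2, 2020, which is the last day of the grace period.
The last day of the consultation period: 20 business days after Thursday, Apr 2, 2020, skipping weekends — Apr 3, Apr 6, Apr 7, Apr 8, …, Apr 28, Apr 29, Apr 30 — lands on Thursday, Apr 30, 2020.
The date acceleration becomes effective: Apr 30, 2020 + 90 days = Jul 29, 2020.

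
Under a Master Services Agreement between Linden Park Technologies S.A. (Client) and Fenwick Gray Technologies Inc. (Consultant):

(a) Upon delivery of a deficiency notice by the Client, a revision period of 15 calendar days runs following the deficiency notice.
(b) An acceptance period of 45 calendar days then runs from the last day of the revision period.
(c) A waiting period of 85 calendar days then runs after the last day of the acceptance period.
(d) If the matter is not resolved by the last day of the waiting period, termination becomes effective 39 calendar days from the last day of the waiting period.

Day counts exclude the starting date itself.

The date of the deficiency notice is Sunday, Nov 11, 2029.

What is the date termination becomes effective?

The last day of the revision period: 15 calendar days after Nov 11, 2029 is Nov 26, 2029.
The last day of the acceptance period: Nov 26, 2029 + 45 days = Jan 10, 2030.
The last day of the waiting period: 85 calendar days after Jan 10, 2030 is Apr 5, 2030.
The date termination becomes effective: 39 calendar days after Apr 5, 2030 is May 14, 2030.

May 14, 2030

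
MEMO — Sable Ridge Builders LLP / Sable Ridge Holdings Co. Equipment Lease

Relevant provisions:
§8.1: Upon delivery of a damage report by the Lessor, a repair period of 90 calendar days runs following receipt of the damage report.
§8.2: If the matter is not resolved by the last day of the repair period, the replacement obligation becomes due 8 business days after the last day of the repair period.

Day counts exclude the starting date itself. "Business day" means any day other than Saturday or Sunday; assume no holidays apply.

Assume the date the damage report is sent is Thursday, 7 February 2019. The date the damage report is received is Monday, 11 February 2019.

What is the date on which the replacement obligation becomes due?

22 May 2019

The last day of the repair period: 11 February 2019 + 90 days = 12 May 2019.
From Sunday, 12 May 2019, 8 business days (May 13, May 14, May 15, May 16, May 17, May 20, May 21, May 22, skipping weekends) brings us to Wednesday, 22 May 2019, which is the date on which the replacement obligation becomes due.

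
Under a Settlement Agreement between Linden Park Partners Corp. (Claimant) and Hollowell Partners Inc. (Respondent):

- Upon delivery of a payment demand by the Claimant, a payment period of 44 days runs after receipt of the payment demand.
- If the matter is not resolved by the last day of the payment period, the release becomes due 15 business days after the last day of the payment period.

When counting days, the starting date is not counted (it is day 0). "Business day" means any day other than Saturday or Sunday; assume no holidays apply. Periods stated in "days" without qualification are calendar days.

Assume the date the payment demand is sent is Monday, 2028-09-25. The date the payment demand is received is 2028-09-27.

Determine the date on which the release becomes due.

The last day of the payment period: 2028-09-27 + 44 days = 2028-11-10.
The date on which the release becomes due: counting 15 business days from Friday, 2028-11-10 (Nov 13, Nov 14, Nov 15, Nov 16, …, Nov 29, Nov 30, Dec 1, skipping weekends) reaches Friday, 2028-12-01.

2028-12-01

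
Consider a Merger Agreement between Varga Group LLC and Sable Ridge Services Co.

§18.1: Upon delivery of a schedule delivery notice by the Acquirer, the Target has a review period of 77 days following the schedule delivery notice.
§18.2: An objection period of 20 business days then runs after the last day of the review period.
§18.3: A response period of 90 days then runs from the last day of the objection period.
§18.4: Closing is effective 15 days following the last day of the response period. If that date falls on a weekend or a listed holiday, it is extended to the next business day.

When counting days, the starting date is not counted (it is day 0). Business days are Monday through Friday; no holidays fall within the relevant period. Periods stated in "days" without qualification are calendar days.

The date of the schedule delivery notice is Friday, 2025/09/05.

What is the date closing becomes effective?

2026/04/03

Adding 77 calendar days to 2025/09/05 gives 2025/11/21, which is the last day of the review period.
From Friday, 2025/11/21, 20 business days (Nov 24, Nov 25, Nov 26, Nov 27, …, Dec 17, Dec 18, Dec 19, skipping weekends) brings us to Friday, 2025/12/19, which is the last day of the objection period.
The last day of the response period: 2025/12/19 + 90 days = 2026/03/19.
The date closing becomes effective: 15 calendar days after 2026/03/19 is 2026/04/03. 2026/04/03 is a Friday, so no roll-forward applies.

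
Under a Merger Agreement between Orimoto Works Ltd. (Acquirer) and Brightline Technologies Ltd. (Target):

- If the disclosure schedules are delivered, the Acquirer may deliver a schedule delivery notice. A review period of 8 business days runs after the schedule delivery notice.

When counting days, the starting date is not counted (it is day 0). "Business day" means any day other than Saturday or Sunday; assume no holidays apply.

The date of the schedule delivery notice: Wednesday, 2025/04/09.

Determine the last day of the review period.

From Wednesday, 2025/04/09, 8 business days (Apr 10, Apr 11, Apr 14, Apr 15, Apr 16, Apr 17, Apr 18, Apr 21, skipping weekends) brings us to Monday, 2025/04/21, which is the last day of the review period.

2025/04/21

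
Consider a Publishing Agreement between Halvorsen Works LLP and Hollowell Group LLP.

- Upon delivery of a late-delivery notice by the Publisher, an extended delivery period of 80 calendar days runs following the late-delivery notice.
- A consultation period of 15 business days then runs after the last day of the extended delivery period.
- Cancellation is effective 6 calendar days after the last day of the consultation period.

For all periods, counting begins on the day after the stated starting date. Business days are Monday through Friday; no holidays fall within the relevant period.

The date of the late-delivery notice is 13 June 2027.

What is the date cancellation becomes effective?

28 September 2027

Adding 80 calendar days to 13 June 2027 gives 1 September 2027, which is the last day of the extended delivery period.
The last day of the consultation period: 15 business days after Wednesday, 1 September 2027, skipping weekends — Sep 2, Sep 3, Sep 6, Sep 7, …, Sep 20, Sep 21, Sep 22 — lands on Wednesday, 22 September 2027.
The date cancellation becomes effective: 22 September 2027 + 6 days = 28 September 2027.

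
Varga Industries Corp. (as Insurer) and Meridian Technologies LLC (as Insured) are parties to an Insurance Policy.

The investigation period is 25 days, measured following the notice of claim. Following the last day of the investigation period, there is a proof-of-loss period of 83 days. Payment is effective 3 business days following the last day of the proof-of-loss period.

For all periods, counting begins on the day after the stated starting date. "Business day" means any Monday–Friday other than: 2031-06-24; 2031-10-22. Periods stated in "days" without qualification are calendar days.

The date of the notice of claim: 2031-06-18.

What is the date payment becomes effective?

2031-10-08

The last day of the investigation period: 25 calendar days after 2031-06-18 is 2031-07-13.
Adding 83 calendar days to 2031-07-13 gives 2031-10-04, which is the last day of the proof-of-loss period.
The date payment becomes effective: counting 3 business days from Saturday, 2031-10-04 (Oct 6, Oct 7, Oct 8, skipping weekends) reaches Wednesday, 2031-10-08.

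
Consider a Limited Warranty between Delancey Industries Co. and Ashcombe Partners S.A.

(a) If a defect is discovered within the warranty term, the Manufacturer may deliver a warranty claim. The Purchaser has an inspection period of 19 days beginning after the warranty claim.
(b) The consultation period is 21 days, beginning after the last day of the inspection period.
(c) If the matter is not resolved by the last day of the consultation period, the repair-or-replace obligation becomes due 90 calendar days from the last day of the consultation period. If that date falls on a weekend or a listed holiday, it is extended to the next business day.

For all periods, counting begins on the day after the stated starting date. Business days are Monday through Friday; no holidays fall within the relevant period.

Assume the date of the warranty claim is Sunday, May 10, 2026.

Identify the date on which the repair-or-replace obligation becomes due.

September 17, 2026

The last day of the inspection period: 19 calendar days after May 10, 2026 is May 29, 2026.
The last day of the consultation period: 21 calendar days after May 29, 2026 is June 19, 2026.
The date on which the repair-or-replace obligation becomes due: 90 calendar days after June 19, 2026 is September 17, 2026. September 17, 2026 is a Thursday, so no roll-forward applies.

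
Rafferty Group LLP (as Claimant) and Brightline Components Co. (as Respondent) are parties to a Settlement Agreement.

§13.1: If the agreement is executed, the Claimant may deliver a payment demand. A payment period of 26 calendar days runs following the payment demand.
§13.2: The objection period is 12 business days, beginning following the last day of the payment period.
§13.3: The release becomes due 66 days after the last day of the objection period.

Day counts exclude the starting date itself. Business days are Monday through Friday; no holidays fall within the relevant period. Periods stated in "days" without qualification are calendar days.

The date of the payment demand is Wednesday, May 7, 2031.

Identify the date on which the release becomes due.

The last day of the payment period: May 7, 2031 + 26 days = June 2, 2031.
From Monday, June 2, 2031, 12 business days (Jun 3, Jun 4, Jun 5, Jun 6, …, Jun 16, Jun 17, Jun 18, skipping weekends) brings us to Wednesday, June 18, 2031, which is the last day of the objection period.
The date on which the release becomes due: 66 calendar days after June 18, 2031 is August 23, 2031.

August 23, 2031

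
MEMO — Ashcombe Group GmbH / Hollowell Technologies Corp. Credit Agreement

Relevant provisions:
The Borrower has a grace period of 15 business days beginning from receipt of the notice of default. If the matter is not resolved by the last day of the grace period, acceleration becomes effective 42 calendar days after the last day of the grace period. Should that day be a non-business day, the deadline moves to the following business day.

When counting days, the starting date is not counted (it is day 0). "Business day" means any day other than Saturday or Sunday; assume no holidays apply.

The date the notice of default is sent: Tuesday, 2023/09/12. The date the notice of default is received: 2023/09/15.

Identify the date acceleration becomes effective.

From Friday, 2023/09/15, 15 business days (Sep 18, Sep 19, Sep 20, Sep 21, …, Oct 4, Oct 5, Oct 6, skipping weekends) brings us to Friday, 2023/10/06, which is the last day of the grace period.
The date acceleration becomes effective: 2023/10/06 + 42 days = 2023/11/17. 2023/11/17 is a Friday, so no roll-forward applies.

2023/11/17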